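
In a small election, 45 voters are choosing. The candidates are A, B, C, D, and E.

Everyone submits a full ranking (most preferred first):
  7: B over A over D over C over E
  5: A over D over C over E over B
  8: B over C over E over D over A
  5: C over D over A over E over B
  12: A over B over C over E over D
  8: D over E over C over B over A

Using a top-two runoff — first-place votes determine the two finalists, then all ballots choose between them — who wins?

Round 1 first-place votes: A 17, B 15, C 5, D 8, E 0. A and B advance.
Runoff: A is ranked above B on 22 ballots, B above A on 23.

B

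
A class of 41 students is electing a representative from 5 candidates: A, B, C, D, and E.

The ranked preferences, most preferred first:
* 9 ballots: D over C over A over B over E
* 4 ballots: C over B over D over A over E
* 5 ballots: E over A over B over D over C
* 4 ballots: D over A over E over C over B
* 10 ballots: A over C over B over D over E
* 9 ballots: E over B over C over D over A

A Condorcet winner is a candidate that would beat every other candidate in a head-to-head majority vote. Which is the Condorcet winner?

C

C vs A: 22–19
C vs B: 27–14
C vs D: 23–18
C vs E: 23–18
C beats every other candidate.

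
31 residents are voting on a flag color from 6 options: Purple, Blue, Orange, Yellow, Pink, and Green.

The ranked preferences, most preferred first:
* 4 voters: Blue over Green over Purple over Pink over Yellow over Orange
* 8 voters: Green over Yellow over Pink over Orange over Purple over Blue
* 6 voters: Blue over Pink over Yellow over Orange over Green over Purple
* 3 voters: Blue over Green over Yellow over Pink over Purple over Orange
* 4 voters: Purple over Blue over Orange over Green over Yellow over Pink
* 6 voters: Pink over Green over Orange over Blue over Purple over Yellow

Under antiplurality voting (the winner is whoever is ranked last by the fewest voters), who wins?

Last-place votes: Purple 6, Blue 8, Orange 7, Yellow 6, Pink 4, Green 0.

Green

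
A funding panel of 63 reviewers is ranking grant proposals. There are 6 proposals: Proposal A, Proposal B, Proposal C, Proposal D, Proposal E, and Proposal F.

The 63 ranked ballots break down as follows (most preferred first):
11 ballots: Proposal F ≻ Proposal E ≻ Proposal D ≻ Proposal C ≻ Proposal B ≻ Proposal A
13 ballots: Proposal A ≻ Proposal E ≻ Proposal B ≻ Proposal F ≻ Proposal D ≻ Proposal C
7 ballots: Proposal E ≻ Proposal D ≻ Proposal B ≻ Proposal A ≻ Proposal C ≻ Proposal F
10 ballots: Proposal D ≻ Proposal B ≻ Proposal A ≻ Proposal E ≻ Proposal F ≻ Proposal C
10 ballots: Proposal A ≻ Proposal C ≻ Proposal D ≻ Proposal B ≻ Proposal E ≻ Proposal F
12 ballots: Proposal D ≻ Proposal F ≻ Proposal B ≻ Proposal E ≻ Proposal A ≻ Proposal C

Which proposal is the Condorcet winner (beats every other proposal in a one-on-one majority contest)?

Proposal D vs Proposal A: 40–23
Proposal D vs Proposal B: 50–13
Proposal D vs Proposal C: 53–10
Proposal D vs Proposal E: 32–31
Proposal D vs Proposal F: 39–24
Proposal D beats every other proposal.

Proposal D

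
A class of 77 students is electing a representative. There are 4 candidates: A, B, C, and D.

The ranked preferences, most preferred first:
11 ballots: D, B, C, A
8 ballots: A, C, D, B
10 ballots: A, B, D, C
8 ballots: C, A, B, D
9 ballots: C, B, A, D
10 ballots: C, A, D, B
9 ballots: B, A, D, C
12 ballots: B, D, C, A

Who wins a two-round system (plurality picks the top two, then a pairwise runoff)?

B

Round 1 first-place votes: A 18, B 21, C 27, D 11. C and B advance.
Runoff: C is ranked above B on 35 ballots, B above C on 42.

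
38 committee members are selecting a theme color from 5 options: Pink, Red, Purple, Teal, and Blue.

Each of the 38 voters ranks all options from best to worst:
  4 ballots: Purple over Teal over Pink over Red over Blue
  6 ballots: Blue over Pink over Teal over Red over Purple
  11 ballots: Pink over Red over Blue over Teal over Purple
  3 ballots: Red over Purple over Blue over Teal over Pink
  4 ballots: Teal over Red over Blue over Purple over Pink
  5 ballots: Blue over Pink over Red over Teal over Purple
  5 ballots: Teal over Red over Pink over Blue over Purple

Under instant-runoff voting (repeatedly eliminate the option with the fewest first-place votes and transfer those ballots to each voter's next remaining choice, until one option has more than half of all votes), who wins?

Round 1: Pink 11, Red 3, Purple 4, Teal 9, Blue 11. Red eliminated.
Round 2: Pink 11, Purple 7, Teal 9, Blue 11. Purple eliminated.
Round 3: Pink 11, Teal 13, Blue 14. Pink eliminated.
Round 4: Teal 13, Blue 25. Blue has a majority (≥20).

Blue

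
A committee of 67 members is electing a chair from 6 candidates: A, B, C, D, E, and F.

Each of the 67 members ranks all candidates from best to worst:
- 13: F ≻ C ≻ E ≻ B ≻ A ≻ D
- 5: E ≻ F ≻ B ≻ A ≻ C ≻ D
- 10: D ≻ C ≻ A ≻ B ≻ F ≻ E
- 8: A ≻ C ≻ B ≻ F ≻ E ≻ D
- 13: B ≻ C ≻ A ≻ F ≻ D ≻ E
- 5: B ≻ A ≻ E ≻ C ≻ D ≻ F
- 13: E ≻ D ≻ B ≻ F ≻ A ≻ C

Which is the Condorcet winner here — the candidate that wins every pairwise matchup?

B vs A: 49–18
B vs C: 36–31
B vs D: 44–23
B vs E: 36–31
B vs F: 49–18
B beats every other candidate.

B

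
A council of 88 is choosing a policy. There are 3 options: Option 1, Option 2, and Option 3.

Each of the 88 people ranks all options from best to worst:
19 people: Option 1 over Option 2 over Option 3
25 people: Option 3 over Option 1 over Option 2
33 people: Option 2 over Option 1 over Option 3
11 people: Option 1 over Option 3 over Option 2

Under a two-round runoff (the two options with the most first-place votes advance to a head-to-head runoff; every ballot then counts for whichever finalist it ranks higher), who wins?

Round 1 first-place votes: Option 1 30, Option 2 33, Option 3 25. Option 2 and Option 1 advance.
Runoff: Option 2 is ranked above Option 1 on 33 ballots, Option 1 above Option 2 on 55.

Option 1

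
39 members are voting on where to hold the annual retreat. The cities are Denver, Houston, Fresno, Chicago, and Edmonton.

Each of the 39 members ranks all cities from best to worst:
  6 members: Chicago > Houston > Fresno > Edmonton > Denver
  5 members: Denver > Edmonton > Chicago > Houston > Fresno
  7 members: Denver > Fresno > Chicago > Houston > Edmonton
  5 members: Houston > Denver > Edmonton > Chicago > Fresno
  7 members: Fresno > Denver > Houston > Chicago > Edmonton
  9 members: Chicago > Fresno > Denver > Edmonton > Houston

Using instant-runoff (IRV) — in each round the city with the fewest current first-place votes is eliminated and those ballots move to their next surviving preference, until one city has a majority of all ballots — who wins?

Round 1: Denver 12, Houston 5, Fresno 7, Chicago 15, Edmonton 0. Edmonton eliminated.
Round 2: Denver 12, Houston 5, Fresno 7, Chicago 15. Houston eliminated.
Round 3: Denver 17, Fresno 7, Chicago 15. Fresno eliminated.
Round 4: Denver 24, Chicago 15. Denver has a majority (≥20).

Denver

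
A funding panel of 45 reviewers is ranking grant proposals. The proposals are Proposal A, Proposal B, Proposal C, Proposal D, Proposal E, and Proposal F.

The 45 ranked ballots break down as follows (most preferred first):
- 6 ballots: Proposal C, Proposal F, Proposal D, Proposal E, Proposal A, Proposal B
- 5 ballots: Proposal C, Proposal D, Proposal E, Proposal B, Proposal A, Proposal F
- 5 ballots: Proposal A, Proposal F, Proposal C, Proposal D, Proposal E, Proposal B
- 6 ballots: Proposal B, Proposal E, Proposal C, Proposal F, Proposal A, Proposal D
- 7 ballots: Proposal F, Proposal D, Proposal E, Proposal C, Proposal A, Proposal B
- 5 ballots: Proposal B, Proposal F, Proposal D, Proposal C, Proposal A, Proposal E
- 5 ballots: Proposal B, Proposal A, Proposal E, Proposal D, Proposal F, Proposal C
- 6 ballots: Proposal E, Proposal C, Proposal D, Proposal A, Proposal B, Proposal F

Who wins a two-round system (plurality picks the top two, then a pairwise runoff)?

Round 1 first-place votes: Proposal A 5, Proposal B 16, Proposal C 11, Proposal D 0, Proposal E 6, Proposal F 7. Proposal B and Proposal C advance.
Runoff: Proposal B is ranked above Proposal C on 16 ballots, Proposal C above Proposal B on 29.

Proposal C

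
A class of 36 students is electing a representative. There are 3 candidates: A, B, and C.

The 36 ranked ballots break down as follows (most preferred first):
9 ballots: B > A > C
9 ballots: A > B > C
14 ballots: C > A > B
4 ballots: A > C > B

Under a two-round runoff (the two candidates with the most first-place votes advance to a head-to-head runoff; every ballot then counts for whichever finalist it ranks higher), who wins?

Round 1 first-place votes: A 13, B 9, C 14. C and A advance.
Runoff: C is ranked above A on 14 ballots, A above C on 22.

A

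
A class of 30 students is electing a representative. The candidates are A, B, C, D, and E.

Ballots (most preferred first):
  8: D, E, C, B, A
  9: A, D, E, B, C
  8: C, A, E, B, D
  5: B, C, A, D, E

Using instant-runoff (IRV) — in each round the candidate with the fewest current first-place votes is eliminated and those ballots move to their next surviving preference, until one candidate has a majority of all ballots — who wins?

C

Round 1: A 9, B 5, C 8, D 8, E 0. E eliminated.
Round 2: A 9, B 5, C 8, D 8. B eliminated.
Round 3: A 9, C 13, D 8. D eliminated.
Round 4: A 9, C 21. C has a majority (≥16).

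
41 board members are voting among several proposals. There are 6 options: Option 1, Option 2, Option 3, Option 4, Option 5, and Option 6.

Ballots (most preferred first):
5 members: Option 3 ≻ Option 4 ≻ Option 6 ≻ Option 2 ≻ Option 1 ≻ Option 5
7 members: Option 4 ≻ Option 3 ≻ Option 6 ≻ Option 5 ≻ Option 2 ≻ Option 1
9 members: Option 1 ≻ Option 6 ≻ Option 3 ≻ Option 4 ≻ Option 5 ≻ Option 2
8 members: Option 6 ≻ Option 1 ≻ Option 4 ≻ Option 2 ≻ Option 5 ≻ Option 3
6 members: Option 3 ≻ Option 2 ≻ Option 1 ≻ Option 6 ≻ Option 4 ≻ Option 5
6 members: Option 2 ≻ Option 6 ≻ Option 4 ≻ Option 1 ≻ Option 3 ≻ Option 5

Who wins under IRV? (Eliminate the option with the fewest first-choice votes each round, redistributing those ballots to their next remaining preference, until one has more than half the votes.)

Option 6

Round 1: Option 1 9, Option 2 6, Option 3 11, Option 4 7, Option 5 0, Option 6 8. Option 5 eliminated.
Round 2: Option 1 9, Option 2 6, Option 3 11, Option 4 7, Option 6 8. Option 2 eliminated.
Round 3: Option 1 9, Option 3 11, Option 4 7, Option 6 14. Option 4 eliminated.
Round 4: Option 1 9, Option 3 18, Option 6 14. Option 1 eliminated.
Round 5: Option 3 18, Option 6 23. Option 6 has a majority (≥21).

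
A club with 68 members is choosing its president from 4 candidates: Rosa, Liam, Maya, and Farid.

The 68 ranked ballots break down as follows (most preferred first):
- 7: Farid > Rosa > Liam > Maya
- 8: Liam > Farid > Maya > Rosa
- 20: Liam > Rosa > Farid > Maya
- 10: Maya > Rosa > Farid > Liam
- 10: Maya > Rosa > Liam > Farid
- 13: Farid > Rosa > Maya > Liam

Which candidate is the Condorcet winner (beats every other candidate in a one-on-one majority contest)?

Rosa

Rosa vs Liam: 40–28
Rosa vs Maya: 40–28
Rosa vs Farid: 40–28
Rosa beats every other candidate.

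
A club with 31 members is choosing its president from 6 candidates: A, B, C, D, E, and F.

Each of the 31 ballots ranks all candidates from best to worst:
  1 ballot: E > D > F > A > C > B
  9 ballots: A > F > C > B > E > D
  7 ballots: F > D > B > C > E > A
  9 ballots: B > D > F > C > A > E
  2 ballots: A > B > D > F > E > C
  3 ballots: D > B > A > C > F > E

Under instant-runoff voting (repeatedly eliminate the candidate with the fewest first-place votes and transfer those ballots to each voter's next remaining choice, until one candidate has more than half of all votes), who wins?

Round 1: A 11, B 9, C 0, D 3, E 1, F 7. C eliminated.
Round 2: A 11, B 9, D 3, E 1, F 7. E eliminated.
Round 3: A 11, B 9, D 4, F 7. D eliminated.
Round 4: A 11, B 12, F 8. F eliminated.
Round 5: A 12, B 19. B has a majority (≥16).

B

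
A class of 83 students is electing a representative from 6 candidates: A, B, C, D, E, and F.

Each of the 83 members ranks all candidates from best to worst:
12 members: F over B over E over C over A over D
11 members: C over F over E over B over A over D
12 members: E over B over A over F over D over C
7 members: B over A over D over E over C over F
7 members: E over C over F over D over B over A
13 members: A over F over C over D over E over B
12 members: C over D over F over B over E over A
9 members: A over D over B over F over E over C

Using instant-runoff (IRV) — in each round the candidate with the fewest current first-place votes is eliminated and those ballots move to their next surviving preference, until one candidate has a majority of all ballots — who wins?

Round 1: A 22, B 7, C 23, D 0, E 19, F 12. D eliminated.
Round 2: A 22, B 7, C 23, E 19, F 12. B eliminated.
Round 3: A 29, C 23, E 19, F 12. F eliminated.
Round 4: A 29, C 23, E 31. C eliminated.
Round 5: A 29, E 54. E has a majority (≥42).

E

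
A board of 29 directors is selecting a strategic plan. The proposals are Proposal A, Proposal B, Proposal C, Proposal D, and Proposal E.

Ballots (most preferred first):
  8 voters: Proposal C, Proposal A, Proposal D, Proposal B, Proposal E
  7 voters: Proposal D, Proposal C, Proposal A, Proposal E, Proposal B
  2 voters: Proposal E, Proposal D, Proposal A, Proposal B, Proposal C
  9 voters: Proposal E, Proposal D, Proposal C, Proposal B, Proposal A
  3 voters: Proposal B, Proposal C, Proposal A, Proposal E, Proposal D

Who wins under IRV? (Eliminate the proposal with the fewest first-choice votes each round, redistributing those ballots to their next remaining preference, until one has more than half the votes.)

Proposal C

Round 1: Proposal A 0, Proposal B 3, Proposal C 8, Proposal D 7, Proposal E 11. Proposal A eliminated.
Round 2: Proposal B 3, Proposal C 8, Proposal D 7, Proposal E 11. Proposal B eliminated.
Round 3: Proposal C 11, Proposal D 7, Proposal E 11. Proposal D eliminated.
Round 4: Proposal C 18, Proposal E 11. Proposal C has a majority (≥15).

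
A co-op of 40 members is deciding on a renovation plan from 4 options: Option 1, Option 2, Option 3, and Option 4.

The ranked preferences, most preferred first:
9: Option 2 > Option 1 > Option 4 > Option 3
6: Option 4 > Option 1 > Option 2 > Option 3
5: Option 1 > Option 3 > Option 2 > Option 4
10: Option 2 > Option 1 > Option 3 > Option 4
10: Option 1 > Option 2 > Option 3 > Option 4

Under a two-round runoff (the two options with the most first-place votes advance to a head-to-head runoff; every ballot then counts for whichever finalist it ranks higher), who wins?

Option 1

Round 1 first-place votes: Option 1 15, Option 2 19, Option 3 0, Option 4 6. Option 2 and Option 1 advance.
Runoff: Option 2 is ranked above Option 1 on 19 ballots, Option 1 above Option 2 on 21.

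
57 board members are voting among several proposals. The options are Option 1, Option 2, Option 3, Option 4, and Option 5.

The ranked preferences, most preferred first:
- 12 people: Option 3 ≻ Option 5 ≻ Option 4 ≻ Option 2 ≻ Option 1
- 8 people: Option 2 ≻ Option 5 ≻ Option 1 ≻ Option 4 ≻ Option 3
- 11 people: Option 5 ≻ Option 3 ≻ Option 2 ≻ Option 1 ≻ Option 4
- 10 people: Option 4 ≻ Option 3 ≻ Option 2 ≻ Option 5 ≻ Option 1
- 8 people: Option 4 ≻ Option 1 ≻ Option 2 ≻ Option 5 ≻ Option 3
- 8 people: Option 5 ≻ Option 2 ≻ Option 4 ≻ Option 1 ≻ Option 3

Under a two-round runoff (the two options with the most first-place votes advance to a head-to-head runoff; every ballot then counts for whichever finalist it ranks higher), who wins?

Option 5

Round 1 first-place votes: Option 1 0, Option 2 8, Option 3 12, Option 4 18, Option 5 19. Option 5 and Option 4 advance.
Runoff: Option 5 is ranked above Option 4 on 39 ballots, Option 4 above Option 5 on 18.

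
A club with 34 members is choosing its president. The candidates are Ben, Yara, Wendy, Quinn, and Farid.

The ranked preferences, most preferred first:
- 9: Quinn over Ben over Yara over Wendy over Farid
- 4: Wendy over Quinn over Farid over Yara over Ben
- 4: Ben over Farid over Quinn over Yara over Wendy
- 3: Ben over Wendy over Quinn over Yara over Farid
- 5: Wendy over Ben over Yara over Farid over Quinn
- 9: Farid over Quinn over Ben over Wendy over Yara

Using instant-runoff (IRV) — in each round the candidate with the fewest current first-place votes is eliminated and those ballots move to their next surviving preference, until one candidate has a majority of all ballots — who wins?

Wendy

Round 1: Ben 7, Yara 0, Wendy 9, Quinn 9, Farid 9. Yara eliminated.
Round 2: Ben 7, Wendy 9, Quinn 9, Farid 9. Ben eliminated.
Round 3: Wendy 12, Quinn 9, Farid 13. Quinn eliminated.
Round 4: Wendy 21, Farid 13. Wendy has a majority (≥18).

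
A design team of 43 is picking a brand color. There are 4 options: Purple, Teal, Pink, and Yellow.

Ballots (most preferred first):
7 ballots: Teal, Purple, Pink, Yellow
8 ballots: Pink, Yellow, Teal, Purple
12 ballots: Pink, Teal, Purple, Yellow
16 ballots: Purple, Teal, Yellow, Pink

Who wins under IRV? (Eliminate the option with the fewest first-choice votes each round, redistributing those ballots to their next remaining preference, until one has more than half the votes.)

Purple

Round 1: Purple 16, Teal 7, Pink 20, Yellow 0. Yellow eliminated.
Round 2: Purple 16, Teal 7, Pink 20. Teal eliminated.
Round 3: Purple 23, Pink 20. Purple has a majority (≥22).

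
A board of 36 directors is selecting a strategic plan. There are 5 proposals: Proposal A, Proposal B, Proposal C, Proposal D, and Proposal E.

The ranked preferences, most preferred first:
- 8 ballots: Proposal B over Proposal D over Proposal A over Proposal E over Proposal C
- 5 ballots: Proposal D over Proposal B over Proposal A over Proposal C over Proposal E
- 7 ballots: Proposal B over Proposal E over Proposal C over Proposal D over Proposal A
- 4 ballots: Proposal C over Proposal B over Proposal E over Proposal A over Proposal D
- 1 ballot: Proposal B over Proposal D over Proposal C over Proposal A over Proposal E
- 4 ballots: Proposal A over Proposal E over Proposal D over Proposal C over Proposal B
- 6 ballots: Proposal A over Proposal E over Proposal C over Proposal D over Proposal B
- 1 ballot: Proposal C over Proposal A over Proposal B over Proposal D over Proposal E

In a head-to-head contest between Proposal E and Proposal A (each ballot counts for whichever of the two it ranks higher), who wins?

Proposal E is ranked above Proposal A on 11 ballots; Proposal A above Proposal E on 25.

Proposal A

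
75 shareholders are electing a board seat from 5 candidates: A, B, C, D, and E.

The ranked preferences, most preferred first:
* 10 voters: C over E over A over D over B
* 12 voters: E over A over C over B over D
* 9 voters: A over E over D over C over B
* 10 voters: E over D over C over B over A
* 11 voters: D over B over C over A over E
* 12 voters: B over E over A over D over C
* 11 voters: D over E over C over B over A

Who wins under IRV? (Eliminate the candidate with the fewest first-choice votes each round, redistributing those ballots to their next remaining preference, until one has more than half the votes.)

E

Round 1: A 9, B 12, C 10, D 22, E 22. A eliminated.
Round 2: B 12, C 10, D 22, E 31. C eliminated.
Round 3: B 12, D 22, E 41. E has a majority (≥38).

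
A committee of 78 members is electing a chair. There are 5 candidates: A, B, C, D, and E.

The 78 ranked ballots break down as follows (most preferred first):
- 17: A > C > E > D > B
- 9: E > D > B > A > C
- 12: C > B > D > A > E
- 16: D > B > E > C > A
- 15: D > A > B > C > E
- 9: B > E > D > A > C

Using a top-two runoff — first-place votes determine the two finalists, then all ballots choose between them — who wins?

D

Round 1 first-place votes: A 17, B 9, C 12, D 31, E 9. D and A advance.
Runoff: D is ranked above A on 61 ballots, A above D on 17.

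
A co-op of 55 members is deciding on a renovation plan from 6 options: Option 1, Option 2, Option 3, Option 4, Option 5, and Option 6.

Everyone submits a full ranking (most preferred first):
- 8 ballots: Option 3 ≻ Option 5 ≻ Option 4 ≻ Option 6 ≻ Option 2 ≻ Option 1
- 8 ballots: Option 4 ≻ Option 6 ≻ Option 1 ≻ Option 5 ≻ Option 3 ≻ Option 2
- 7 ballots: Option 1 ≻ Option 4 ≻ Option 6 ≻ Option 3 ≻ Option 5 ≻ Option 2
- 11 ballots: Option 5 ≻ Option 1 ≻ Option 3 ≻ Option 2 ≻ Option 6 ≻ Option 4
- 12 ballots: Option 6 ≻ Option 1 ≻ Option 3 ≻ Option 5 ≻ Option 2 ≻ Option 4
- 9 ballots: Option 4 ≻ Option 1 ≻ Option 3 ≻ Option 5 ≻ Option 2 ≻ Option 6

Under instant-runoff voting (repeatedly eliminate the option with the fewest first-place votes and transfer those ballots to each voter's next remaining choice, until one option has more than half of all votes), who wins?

Round 1: Option 1 7, Option 2 0, Option 3 8, Option 4 17, Option 5 11, Option 6 12. Option 2 eliminated.
Round 2: Option 1 7, Option 3 8, Option 4 17, Option 5 11, Option 6 12. Option 1 eliminated.
Round 3: Option 3 8, Option 4 24, Option 5 11, Option 6 12. Option 3 eliminated.
Round 4: Option 4 24, Option 5 19, Option 6 12. Option 6 eliminated.
Round 5: Option 4 24, Option 5 31. Option 5 has a majority (≥28).

Option 5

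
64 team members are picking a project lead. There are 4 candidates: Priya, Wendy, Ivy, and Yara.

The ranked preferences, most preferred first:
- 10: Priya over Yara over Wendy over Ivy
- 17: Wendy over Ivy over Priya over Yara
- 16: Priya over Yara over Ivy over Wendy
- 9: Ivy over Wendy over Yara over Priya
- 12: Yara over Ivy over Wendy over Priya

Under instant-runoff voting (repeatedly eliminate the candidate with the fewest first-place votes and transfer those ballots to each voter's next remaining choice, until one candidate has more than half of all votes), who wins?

Wendy

Round 1: Priya 26, Wendy 17, Ivy 9, Yara 12. Ivy eliminated.
Round 2: Priya 26, Wendy 26, Yara 12. Yara eliminated.
Round 3: Priya 26, Wendy 38. Wendy has a majority (≥33).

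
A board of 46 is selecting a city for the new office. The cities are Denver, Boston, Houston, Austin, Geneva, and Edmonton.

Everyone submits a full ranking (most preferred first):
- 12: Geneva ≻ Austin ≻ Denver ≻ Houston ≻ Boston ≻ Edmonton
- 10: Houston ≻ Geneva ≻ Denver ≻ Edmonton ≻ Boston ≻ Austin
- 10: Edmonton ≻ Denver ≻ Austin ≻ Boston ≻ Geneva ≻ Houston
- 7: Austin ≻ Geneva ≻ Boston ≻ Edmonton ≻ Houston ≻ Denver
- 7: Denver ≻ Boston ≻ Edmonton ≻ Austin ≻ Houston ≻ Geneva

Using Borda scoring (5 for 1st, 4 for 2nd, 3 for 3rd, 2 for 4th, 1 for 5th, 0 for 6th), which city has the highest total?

Denver: 12×3 + 10×3 + 10×4 + 7×0 + 7×5 = 141
Boston: 12×1 + 10×1 + 10×2 + 7×3 + 7×4 = 91
Houston: 12×2 + 10×5 + 10×0 + 7×1 + 7×1 = 88
Austin: 12×4 + 10×0 + 10×3 + 7×5 + 7×2 = 127
Geneva: 12×5 + 10×4 + 10×1 + 7×4 + 7×0 = 138
Edmonton: 12×0 + 10×2 + 10×5 + 7×2 + 7×3 = 105

Denver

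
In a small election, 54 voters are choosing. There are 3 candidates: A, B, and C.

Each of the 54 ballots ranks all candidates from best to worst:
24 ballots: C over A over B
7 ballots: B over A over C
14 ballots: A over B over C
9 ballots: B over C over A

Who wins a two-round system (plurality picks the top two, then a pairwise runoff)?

Round 1 first-place votes: A 14, B 16, C 24. C and B advance.
Runoff: C is ranked above B on 24 ballots, B above C on 30.

B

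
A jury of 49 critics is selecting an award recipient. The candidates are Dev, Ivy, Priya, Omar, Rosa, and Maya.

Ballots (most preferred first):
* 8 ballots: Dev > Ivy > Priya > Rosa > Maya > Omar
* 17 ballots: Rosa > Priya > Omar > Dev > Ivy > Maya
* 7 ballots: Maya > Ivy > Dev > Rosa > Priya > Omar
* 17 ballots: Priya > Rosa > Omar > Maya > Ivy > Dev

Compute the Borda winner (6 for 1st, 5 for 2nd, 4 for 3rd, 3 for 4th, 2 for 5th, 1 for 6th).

Dev: 8×6 + 17×3 + 7×4 + 17×1 = 144
Ivy: 8×5 + 17×2 + 7×5 + 17×2 = 143
Priya: 8×4 + 17×5 + 7×2 + 17×6 = 233
Omar: 8×1 + 17×4 + 7×1 + 17×4 = 151
Rosa: 8×3 + 17×6 + 7×3 + 17×5 = 232
Maya: 8×2 + 17×1 + 7×6 + 17×3 = 126

Priya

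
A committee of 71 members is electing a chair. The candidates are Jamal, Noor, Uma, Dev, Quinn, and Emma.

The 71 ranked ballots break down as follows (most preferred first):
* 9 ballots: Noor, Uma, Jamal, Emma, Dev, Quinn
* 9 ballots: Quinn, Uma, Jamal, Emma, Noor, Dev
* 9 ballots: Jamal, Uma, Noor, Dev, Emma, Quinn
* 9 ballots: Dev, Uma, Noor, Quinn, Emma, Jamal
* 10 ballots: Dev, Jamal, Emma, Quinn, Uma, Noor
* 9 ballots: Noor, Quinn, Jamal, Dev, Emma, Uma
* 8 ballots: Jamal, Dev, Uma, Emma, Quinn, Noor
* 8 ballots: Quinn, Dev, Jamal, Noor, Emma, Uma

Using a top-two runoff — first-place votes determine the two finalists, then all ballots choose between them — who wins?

Noor

Round 1 first-place votes: Jamal 17, Noor 18, Uma 0, Dev 19, Quinn 17, Emma 0. Dev and Noor advance.
Runoff: Dev is ranked above Noor on 35 ballots, Noor above Dev on 36.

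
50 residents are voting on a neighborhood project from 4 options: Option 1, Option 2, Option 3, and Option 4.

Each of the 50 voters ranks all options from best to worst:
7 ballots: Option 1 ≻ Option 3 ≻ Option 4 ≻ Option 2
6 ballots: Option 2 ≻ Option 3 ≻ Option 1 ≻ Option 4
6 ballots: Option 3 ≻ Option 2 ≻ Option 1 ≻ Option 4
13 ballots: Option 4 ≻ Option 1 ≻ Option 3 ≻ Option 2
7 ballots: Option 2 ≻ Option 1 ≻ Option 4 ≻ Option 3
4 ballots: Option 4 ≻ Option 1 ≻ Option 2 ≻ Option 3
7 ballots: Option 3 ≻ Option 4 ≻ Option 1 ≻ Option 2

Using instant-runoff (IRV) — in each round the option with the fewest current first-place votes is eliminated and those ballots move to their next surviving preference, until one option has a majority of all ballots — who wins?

Round 1: Option 1 7, Option 2 13, Option 3 13, Option 4 17. Option 1 eliminated.
Round 2: Option 2 13, Option 3 20, Option 4 17. Option 2 eliminated.
Round 3: Option 3 26, Option 4 24. Option 3 has a majority (≥26).

Option 3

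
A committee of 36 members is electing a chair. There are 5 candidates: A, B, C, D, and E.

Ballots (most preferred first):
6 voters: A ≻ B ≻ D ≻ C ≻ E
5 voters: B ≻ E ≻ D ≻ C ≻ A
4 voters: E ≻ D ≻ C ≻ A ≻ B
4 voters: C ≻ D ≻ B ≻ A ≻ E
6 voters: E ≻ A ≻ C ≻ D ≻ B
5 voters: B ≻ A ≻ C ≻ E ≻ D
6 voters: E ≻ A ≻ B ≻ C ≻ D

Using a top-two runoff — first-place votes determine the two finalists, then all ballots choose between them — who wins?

Round 1 first-place votes: A 6, B 10, C 4, D 0, E 16. E and B advance.
Runoff: E is ranked above B on 16 ballots, B above E on 20.

B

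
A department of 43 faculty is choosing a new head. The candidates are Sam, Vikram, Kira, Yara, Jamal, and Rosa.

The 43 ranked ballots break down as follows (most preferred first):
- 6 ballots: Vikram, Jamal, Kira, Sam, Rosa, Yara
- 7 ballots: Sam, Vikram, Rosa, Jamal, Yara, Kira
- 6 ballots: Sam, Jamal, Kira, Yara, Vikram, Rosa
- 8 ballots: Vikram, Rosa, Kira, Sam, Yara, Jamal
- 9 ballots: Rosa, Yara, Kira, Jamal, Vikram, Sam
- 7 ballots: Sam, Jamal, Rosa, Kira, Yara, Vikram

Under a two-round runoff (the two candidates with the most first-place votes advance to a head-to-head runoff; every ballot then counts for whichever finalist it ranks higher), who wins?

Vikram

Round 1 first-place votes: Sam 20, Vikram 14, Kira 0, Yara 0, Jamal 0, Rosa 9. Sam and Vikram advance.
Runoff: Sam is ranked above Vikram on 20 ballots, Vikram above Sam on 23.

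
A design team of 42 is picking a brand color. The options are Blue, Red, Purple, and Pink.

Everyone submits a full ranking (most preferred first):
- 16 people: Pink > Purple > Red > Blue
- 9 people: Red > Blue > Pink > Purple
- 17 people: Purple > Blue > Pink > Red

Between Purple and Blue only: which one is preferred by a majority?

Purple

Purple is ranked above Blue on 33 ballots; Blue above Purple on 9.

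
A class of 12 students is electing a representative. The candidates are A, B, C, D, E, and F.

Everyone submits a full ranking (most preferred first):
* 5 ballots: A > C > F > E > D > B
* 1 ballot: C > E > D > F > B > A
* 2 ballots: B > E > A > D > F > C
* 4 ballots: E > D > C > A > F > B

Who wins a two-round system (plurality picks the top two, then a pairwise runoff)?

Round 1 first-place votes: A 5, B 2, C 1, D 0, E 4, F 0. A and E advance.
Runoff: A is ranked above E on 5 ballots, E above A on 7.

E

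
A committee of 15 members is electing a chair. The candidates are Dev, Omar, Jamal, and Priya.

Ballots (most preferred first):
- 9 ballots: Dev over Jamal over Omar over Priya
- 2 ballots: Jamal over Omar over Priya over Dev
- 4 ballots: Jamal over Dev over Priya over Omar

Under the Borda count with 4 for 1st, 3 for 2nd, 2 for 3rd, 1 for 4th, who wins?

Dev: 9×4 + 2×1 + 4×3 = 50
Omar: 9×2 + 2×3 + 4×1 = 28
Jamal: 9×3 + 2×4 + 4×4 = 51
Priya: 9×1 + 2×2 + 4×2 = 21

Jamal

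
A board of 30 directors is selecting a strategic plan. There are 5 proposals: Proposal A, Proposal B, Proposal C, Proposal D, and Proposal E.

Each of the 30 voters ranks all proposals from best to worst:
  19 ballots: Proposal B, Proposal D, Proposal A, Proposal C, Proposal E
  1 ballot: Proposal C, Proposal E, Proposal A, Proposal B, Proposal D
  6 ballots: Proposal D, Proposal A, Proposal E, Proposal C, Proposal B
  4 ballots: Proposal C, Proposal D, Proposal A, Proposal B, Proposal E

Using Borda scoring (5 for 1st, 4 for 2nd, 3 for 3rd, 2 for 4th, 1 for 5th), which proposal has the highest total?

Proposal A: 19×3 + 1×3 + 6×4 + 4×3 = 96
Proposal B: 19×5 + 1×2 + 6×1 + 4×2 = 111
Proposal C: 19×2 + 1×5 + 6×2 + 4×5 = 75
Proposal D: 19×4 + 1×1 + 6×5 + 4×4 = 123
Proposal E: 19×1 + 1×4 + 6×3 + 4×1 = 45

Proposal D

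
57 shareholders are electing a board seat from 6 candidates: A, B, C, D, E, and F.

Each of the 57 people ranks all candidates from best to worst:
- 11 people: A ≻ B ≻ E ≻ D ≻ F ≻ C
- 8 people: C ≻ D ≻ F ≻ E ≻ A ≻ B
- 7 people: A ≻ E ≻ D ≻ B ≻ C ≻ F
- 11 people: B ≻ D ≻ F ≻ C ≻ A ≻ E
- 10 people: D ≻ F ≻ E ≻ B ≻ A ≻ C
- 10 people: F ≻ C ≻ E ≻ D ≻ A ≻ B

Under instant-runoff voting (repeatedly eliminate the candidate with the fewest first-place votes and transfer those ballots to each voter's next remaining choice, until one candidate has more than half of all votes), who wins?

Round 1: A 18, B 11, C 8, D 10, E 0, F 10. E eliminated.
Round 2: A 18, B 11, C 8, D 10, F 10. C eliminated.
Round 3: A 18, B 11, D 18, F 10. F eliminated.
Round 4: A 18, B 11, D 28. B eliminated.
Round 5: A 18, D 39. D has a majority (≥29).

D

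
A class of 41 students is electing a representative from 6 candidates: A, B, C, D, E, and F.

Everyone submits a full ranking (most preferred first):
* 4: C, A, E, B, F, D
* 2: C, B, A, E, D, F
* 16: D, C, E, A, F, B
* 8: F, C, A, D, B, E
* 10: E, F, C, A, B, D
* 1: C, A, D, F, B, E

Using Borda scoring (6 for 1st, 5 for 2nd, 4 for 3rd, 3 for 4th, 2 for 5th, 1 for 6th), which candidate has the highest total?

C

A: 4×5 + 2×4 + 16×3 + 8×4 + 10×3 + 1×5 = 143
B: 4×3 + 2×5 + 16×1 + 8×2 + 10×2 + 1×2 = 76
C: 4×6 + 2×6 + 16×5 + 8×5 + 10×4 + 1×6 = 202
D: 4×1 + 2×2 + 16×6 + 8×3 + 10×1 + 1×4 = 142
E: 4×4 + 2×3 + 16×4 + 8×1 + 10×6 + 1×1 = 155
F: 4×2 + 2×1 + 16×2 + 8×6 + 10×5 + 1×3 = 143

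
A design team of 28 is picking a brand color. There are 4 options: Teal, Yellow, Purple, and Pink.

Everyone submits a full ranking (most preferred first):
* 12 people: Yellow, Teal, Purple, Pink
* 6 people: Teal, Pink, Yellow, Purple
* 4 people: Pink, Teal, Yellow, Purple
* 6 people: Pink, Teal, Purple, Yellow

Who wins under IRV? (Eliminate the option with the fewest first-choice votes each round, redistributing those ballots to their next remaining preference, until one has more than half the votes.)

Round 1: Teal 6, Yellow 12, Purple 0, Pink 10. Purple eliminated.
Round 2: Teal 6, Yellow 12, Pink 10. Teal eliminated.
Round 3: Yellow 12, Pink 16. Pink has a majority (≥15).

Pink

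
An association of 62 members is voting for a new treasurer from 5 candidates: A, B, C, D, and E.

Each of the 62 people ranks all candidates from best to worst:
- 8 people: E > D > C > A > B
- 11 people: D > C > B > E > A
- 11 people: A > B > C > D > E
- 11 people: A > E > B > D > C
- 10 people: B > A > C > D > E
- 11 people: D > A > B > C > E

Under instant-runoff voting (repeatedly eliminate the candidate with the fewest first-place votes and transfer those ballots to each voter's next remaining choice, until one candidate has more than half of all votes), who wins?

Round 1: A 22, B 10, C 0, D 22, E 8. C eliminated.
Round 2: A 22, B 10, D 22, E 8. E eliminated.
Round 3: A 22, B 10, D 30. B eliminated.
Round 4: A 32, D 30. A has a majority (≥32).

A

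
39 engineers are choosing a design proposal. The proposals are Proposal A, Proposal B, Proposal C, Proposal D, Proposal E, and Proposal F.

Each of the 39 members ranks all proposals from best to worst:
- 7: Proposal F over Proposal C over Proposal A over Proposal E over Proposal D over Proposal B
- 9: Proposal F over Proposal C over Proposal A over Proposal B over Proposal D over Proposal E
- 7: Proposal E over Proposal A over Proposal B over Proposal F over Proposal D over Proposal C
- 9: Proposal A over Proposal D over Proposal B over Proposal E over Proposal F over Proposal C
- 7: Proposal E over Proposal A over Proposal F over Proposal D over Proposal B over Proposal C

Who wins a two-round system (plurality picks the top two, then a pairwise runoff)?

Proposal E

Round 1 first-place votes: Proposal A 9, Proposal B 0, Proposal C 0, Proposal D 0, Proposal E 14, Proposal F 16. Proposal F and Proposal E advance.
Runoff: Proposal F is ranked above Proposal E on 16 ballots, Proposal E above Proposal F on 23.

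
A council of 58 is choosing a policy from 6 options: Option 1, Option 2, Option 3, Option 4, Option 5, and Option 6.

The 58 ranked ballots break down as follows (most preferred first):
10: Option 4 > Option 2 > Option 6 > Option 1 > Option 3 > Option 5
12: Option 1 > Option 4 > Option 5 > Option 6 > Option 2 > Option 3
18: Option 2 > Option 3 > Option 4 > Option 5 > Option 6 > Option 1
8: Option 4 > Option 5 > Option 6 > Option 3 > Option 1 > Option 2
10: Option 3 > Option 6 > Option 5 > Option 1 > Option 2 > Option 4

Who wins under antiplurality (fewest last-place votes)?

Last-place votes: Option 1 18, Option 2 8, Option 3 12, Option 4 10, Option 5 10, Option 6 0.

Option 6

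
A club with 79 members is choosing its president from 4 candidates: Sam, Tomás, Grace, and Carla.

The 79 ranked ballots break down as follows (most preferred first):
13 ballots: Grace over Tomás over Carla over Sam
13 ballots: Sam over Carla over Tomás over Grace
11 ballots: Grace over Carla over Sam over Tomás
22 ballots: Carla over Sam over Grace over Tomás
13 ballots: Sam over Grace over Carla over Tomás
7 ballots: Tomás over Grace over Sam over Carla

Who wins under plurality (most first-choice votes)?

Sam

First-place votes: Sam 26, Tomás 7, Grace 24, Carla 22.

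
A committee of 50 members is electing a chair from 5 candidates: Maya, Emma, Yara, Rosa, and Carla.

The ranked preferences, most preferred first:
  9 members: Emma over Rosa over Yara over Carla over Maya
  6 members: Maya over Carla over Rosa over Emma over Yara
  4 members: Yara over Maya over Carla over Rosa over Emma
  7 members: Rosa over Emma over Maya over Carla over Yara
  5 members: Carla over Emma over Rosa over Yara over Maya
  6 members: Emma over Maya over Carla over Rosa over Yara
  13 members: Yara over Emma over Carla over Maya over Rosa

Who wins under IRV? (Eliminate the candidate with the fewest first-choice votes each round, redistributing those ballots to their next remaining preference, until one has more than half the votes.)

Round 1: Maya 6, Emma 15, Yara 17, Rosa 7, Carla 5. Carla eliminated.
Round 2: Maya 6, Emma 20, Yara 17, Rosa 7. Maya eliminated.
Round 3: Emma 20, Yara 17, Rosa 13. Rosa eliminated.
Round 4: Emma 33, Yara 17. Emma has a majority (≥26).

Emma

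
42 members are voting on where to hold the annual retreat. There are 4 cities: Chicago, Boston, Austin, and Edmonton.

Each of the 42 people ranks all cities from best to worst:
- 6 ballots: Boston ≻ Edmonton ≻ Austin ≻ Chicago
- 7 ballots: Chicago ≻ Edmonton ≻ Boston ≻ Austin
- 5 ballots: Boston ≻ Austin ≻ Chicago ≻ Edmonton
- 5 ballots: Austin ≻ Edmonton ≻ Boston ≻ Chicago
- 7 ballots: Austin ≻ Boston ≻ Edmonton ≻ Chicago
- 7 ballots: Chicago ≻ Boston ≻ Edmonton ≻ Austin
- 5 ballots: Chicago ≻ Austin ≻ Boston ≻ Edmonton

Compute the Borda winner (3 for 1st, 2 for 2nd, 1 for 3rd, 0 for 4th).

Boston

Chicago: 6×0 + 7×3 + 5×1 + 5×0 + 7×0 + 7×3 + 5×3 = 62
Boston: 6×3 + 7×1 + 5×3 + 5×1 + 7×2 + 7×2 + 5×1 = 78
Austin: 6×1 + 7×0 + 5×2 + 5×3 + 7×3 + 7×0 + 5×2 = 62
Edmonton: 6×2 + 7×2 + 5×0 + 5×2 + 7×1 + 7×1 + 5×0 = 50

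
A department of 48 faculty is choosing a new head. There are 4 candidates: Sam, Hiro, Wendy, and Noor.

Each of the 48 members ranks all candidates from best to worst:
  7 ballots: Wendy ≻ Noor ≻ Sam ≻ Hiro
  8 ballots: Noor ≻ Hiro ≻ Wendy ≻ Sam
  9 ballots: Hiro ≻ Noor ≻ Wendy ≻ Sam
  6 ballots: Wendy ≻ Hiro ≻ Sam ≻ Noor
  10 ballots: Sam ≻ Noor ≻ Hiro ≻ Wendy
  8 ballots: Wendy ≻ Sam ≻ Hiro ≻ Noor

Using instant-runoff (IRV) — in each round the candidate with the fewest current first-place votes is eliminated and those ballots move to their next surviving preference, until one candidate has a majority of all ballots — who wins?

Round 1: Sam 10, Hiro 9, Wendy 21, Noor 8. Noor eliminated.
Round 2: Sam 10, Hiro 17, Wendy 21. Sam eliminated.
Round 3: Hiro 27, Wendy 21. Hiro has a majority (≥25).

Hiro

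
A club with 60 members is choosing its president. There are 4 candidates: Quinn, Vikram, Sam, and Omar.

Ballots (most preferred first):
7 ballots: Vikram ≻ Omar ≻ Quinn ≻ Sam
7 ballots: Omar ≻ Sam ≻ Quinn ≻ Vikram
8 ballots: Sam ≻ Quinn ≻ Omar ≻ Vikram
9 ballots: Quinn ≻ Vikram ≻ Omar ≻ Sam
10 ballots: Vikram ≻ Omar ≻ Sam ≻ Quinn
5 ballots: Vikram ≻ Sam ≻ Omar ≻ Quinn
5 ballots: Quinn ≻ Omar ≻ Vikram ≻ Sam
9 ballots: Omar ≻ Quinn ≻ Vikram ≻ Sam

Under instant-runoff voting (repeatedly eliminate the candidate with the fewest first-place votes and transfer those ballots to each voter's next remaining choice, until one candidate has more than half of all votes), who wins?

Quinn

Round 1: Quinn 14, Vikram 22, Sam 8, Omar 16. Sam eliminated.
Round 2: Quinn 22, Vikram 22, Omar 16. Omar eliminated.
Round 3: Quinn 38, Vikram 22. Quinn has a majority (≥31).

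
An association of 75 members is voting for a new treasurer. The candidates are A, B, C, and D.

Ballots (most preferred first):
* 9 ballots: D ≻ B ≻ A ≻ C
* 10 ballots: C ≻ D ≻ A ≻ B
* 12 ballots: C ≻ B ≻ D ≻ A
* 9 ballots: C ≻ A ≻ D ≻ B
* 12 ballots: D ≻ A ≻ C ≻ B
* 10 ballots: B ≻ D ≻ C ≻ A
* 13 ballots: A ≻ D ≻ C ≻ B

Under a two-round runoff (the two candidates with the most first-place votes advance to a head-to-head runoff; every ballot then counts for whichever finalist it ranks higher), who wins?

Round 1 first-place votes: A 13, B 10, C 31, D 21. C and D advance.
Runoff: C is ranked above D on 31 ballots, D above C on 44.

D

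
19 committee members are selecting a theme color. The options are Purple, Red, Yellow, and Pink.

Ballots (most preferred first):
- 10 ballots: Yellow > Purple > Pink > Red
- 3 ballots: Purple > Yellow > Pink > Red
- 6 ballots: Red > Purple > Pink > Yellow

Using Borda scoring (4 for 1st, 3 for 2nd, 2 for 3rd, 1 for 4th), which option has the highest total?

Purple

Purple: 10×3 + 3×4 + 6×3 = 60
Red: 10×1 + 3×1 + 6×4 = 37
Yellow: 10×4 + 3×3 + 6×1 = 55
Pink: 10×2 + 3×2 + 6×2 = 38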